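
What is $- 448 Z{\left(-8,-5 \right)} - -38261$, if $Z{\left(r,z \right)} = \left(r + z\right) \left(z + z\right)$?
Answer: $-19979$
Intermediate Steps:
$Z{\left(r,z \right)} = 2 z \left(r + z\right)$ ($Z{\left(r,z \right)} = \left(r + z\right) 2 z = 2 z \left(r + z\right)$)
$- 448 Z{\left(-8,-5 \right)} - -38261 = - 448 \cdot 2 \left(-5\right) \left(-8 - 5\right) - -38261 = - 448 \cdot 2 \left(-5\right) \left(-13\right) + 38261 = \left(-448\right) 130 + 38261 = -58240 + 38261 = -19979$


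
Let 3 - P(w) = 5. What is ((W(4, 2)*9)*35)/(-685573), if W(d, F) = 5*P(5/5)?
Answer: 450/97939 ≈ 0.0045947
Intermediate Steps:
P(w) = -2 (P(w) = 3 - 1*5 = 3 - 5 = -2)
W(d, F) = -10 (W(d, F) = 5*(-2) = -10)
((W(4, 2)*9)*35)/(-685573) = (-10*9*35)/(-685573) = -90*35*(-1/685573) = -3150*(-1/685573) = 450/97939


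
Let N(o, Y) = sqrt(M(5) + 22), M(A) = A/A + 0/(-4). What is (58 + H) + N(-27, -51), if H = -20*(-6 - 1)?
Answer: 198 + sqrt(23) ≈ 202.80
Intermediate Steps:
H = 140 (H = -20*(-7) = 140)
M(A) = 1 (M(A) = 1 + 0*(-1/4) = 1 + 0 = 1)
N(o, Y) = sqrt(23) (N(o, Y) = sqrt(1 + 22) = sqrt(23))
(58 + H) + N(-27, -51) = (58 + 140) + sqrt(23) = 198 + sqrt(23)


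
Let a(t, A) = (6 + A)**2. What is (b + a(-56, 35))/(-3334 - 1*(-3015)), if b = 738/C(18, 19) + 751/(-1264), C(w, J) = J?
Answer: -41289459/7661104 ≈ -5.3895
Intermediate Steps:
b = 918563/24016 (b = 738/19 + 751/(-1264) = 738*(1/19) + 751*(-1/1264) = 738/19 - 751/1264 = 918563/24016 ≈ 38.248)
(b + a(-56, 35))/(-3334 - 1*(-3015)) = (918563/24016 + (6 + 35)**2)/(-3334 - 1*(-3015)) = (918563/24016 + 41**2)/(-3334 + 3015) = (918563/24016 + 1681)/(-319) = (41289459/24016)*(-1/319) = -41289459/7661104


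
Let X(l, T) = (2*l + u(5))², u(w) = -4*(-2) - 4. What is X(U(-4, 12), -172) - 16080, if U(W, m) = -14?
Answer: -15504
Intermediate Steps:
u(w) = 4 (u(w) = 8 - 4 = 4)
X(l, T) = (4 + 2*l)² (X(l, T) = (2*l + 4)² = (4 + 2*l)²)
X(U(-4, 12), -172) - 16080 = 4*(2 - 14)² - 16080 = 4*(-12)² - 16080 = 4*144 - 16080 = 576 - 16080 = -15504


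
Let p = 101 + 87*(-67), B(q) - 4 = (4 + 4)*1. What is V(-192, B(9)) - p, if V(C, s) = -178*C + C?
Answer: 39712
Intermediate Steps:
B(q) = 12 (B(q) = 4 + (4 + 4)*1 = 4 + 8*1 = 4 + 8 = 12)
p = -5728 (p = 101 - 5829 = -5728)
V(C, s) = -177*C
V(-192, B(9)) - p = -177*(-192) - 1*(-5728) = 33984 + 5728 = 39712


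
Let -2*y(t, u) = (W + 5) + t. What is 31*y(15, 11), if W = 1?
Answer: -651/2 ≈ -325.50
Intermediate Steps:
y(t, u) = -3 - t/2 (y(t, u) = -((1 + 5) + t)/2 = -(6 + t)/2 = -3 - t/2)
31*y(15, 11) = 31*(-3 - 1/2*15) = 31*(-3 - 15/2) = 31*(-21/2) = -651/2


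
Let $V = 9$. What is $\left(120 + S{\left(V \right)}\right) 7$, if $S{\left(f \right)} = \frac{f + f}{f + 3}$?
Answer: $\frac{1701}{2} \approx 850.5$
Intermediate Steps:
$S{\left(f \right)} = \frac{2 f}{3 + f}$
$\left(120 + S{\left(V \right)}\right) 7 = \left(120 + 2 \cdot 9 \frac{1}{3 + 9}\right) 7 = \left(120 + 2 \cdot 9 \cdot \frac{1}{12}\right) 7 = \left(120 + \frac{3}{2}\right) 7 = \frac{243}{2} \cdot 7 = \frac{1701}{2}$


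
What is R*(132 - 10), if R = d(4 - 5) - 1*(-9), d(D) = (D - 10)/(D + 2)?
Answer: -244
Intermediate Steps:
d(D) = (-10 + D)/(2 + D)
R = -2 (R = (-10 + (4 - 5))/(2 + (4 - 5)) - 1*(-9) = (-10 - 1)/(2 - 1) + 9 = -11/1 + 9 = 1*(-11) + 9 = -11 + 9 = -2)
R*(132 - 10) = -2*(132 - 10) = -2*122 = -244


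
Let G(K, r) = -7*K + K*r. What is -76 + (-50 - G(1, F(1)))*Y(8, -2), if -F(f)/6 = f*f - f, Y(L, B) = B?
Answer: 10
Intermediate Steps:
F(f) = -6*f**2 + 6*f (F(f) = -6*(f*f - f) = -6*(f**2 - f) = -6*f**2 + 6*f)
-76 + (-50 - G(1, F(1)))*Y(8, -2) = -76 + (-50 - (-7 + 6*1*(1 - 1*1)))*(-2) = -76 + (-50 - (-7 + 6*1*(1 - 1)))*(-2) = -76 + (-50 - (-7 + 6*1*0))*(-2) = -76 + (-50 - (-7 + 0))*(-2) = -76 + (-50 - (-7))*(-2) = -76 + (-50 - 1*(-7))*(-2) = -76 + (-50 + 7)*(-2) = -76 - 43*(-2) = -76 + 86 = 10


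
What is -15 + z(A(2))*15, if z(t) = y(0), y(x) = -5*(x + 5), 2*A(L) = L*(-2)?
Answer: -390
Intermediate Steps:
A(L) = -L (A(L) = (L*(-2))/2 = (-2*L)/2 = -L)
y(x) = -25 - 5*x (y(x) = -5*(5 + x) = -25 - 5*x)
z(t) = -25 (z(t) = -25 - 5*0 = -25 + 0 = -25)
-15 + z(A(2))*15 = -15 - 25*15 = -15 - 375 = -390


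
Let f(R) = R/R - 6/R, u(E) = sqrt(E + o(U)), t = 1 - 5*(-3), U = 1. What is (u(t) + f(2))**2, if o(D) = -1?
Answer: (-2 + sqrt(15))**2 ≈ 3.5081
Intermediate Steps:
t = 16 (t = 1 + 15 = 16)
u(E) = sqrt(-1 + E) (u(E) = sqrt(E - 1) = sqrt(-1 + E))
f(R) = 1 - 6/R
(u(t) + f(2))**2 = (sqrt(-1 + 16) + (-6 + 2)/2)**2 = (sqrt(15) + (1/2)*(-4))**2 = (sqrt(15) - 2)**2 = (-2 + sqrt(15))**2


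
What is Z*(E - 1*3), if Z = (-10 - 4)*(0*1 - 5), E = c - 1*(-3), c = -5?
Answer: -350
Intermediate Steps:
E = -2 (E = -5 - 1*(-3) = -5 + 3 = -2)
Z = 70 (Z = -14*(0 - 5) = -14*(-5) = 70)
Z*(E - 1*3) = 70*(-2 - 1*3) = 70*(-2 - 3) = 70*(-5) = -350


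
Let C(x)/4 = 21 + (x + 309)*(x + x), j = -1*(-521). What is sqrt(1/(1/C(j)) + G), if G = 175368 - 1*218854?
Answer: sqrt(3416038) ≈ 1848.3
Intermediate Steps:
j = 521
G = -43486 (G = 175368 - 218854 = -43486)
C(x) = 84 + 8*x*(309 + x) (C(x) = 4*(21 + (x + 309)*(x + x)) = 4*(21 + (309 + x)*(2*x)) = 4*(21 + 2*x*(309 + x)) = 84 + 8*x*(309 + x))
sqrt(1/(1/C(j)) + G) = sqrt(1/(1/(84 + 8*521**2 + 2472*521)) - 43486) = sqrt(1/(1/(84 + 8*271441 + 1287912)) - 43486) = sqrt(1/(1/(84 + 2171528 + 1287912)) - 43486) = sqrt(1/(1/3459524) - 43486) = sqrt(3459524 - 43486) = sqrt(3416038)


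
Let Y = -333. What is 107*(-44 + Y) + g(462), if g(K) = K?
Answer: -39877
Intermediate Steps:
107*(-44 + Y) + g(462) = 107*(-44 - 333) + 462 = 107*(-377) + 462 = -40339 + 462 = -39877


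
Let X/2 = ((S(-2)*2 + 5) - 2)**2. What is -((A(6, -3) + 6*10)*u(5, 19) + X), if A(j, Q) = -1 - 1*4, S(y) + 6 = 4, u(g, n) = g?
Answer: -277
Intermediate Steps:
S(y) = -2 (S(y) = -6 + 4 = -2)
A(j, Q) = -5 (A(j, Q) = -1 - 4 = -5)
X = 2 (X = 2*((-2*2 + 5) - 2)**2 = 2*((-4 + 5) - 2)**2 = 2*(1 - 2)**2 = 2*(-1)**2 = 2*1 = 2)
-((A(6, -3) + 6*10)*u(5, 19) + X) = -((-5 + 6*10)*5 + 2) = -((-5 + 60)*5 + 2) = -(55*5 + 2) = -(275 + 2) = -1*277 = -277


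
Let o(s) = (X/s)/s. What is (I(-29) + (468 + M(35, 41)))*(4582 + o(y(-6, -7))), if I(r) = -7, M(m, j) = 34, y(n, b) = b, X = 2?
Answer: 111137400/49 ≈ 2.2681e+6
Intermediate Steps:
o(s) = 2/s² (o(s) = (2/s)/s = 2/s²)
(I(-29) + (468 + M(35, 41)))*(4582 + o(y(-6, -7))) = (-7 + (468 + 34))*(4582 + 2/(-7)²) = (-7 + 502)*(4582 + 2*(1/49)) = 495*(4582 + 2/49) = 495*(224520/49) = 111137400/49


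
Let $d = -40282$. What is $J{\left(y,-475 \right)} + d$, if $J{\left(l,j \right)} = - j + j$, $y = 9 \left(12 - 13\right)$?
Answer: $-40282$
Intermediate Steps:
$y = -9$ ($y = 9 \left(-1\right) = -9$)
$J{\left(l,j \right)} = 0$
$J{\left(y,-475 \right)} + d = 0 - 40282 = -40282$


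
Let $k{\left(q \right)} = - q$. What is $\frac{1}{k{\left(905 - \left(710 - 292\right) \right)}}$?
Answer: $- \frac{1}{487} \approx -0.0020534$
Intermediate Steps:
$\frac{1}{k{\left(905 - \left(710 - 292\right) \right)}} = \frac{1}{\left(-1\right) \left(905 - \left(710 - 292\right)\right)} = \frac{1}{\left(-1\right) \left(905 - 418\right)} = \frac{1}{\left(-1\right) 487} = \frac{1}{-487} = - \frac{1}{487}$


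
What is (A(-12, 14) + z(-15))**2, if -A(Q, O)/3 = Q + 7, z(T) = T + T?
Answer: 225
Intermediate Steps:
z(T) = 2*T
A(Q, O) = -21 - 3*Q (A(Q, O) = -3*(Q + 7) = -3*(7 + Q) = -21 - 3*Q)
(A(-12, 14) + z(-15))**2 = ((-21 - 3*(-12)) + 2*(-15))**2 = ((-21 + 36) - 30)**2 = (15 - 30)**2 = (-15)**2 = 225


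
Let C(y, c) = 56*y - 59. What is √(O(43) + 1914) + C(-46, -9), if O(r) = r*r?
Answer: -2635 + √3763 ≈ -2573.7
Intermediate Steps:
C(y, c) = -59 + 56*y
O(r) = r²
√(O(43) + 1914) + C(-46, -9) = √(43² + 1914) + (-59 + 56*(-46)) = √(1849 + 1914) + (-59 - 2576) = √3763 - 2635 = -2635 + √3763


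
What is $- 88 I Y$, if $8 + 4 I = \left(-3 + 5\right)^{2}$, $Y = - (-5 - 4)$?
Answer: $792$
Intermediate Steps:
$Y = 9$ ($Y = - (-5 + \left(-5 + 1\right)) = - (-5 - 4) = \left(-1\right) \left(-9\right) = 9$)
$I = -1$ ($I = -2 + \frac{\left(-3 + 5\right)^{2}}{4} = -2 + \frac{2^{2}}{4} = -2 + \frac{1}{4} \cdot 4 = -2 + 1 = -1$)
$- 88 I Y = \left(-88\right) \left(-1\right) 9 = 88 \cdot 9 = 792$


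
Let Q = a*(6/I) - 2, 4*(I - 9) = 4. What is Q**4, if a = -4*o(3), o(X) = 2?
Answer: 1336336/625 ≈ 2138.1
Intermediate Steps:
I = 10 (I = 9 + (1/4)*4 = 9 + 1 = 10)
a = -8 (a = -4*2 = -8)
Q = -34/5 (Q = -48/10 - 2 = -8*3/5 - 2 = -24/5 - 2 = -34/5 ≈ -6.8000)
Q**4 = (-34/5)**4 = 1336336/625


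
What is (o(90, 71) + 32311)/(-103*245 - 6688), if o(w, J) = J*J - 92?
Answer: -4140/3547 ≈ -1.1672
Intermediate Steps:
o(w, J) = -92 + J**2 (o(w, J) = J**2 - 92 = -92 + J**2)
(o(90, 71) + 32311)/(-103*245 - 6688) = ((-92 + 71**2) + 32311)/(-103*245 - 6688) = ((-92 + 5041) + 32311)/(-25235 - 6688) = (4949 + 32311)/(-31923) = 37260*(-1/31923) = -4140/3547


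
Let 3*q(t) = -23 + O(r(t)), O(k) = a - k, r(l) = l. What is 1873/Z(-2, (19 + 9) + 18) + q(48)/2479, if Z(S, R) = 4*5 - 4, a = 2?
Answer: 4642799/39664 ≈ 117.05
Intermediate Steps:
O(k) = 2 - k
q(t) = -7 - t/3 (q(t) = (-23 + (2 - t))/3 = (-21 - t)/3 = -7 - t/3)
Z(S, R) = 16 (Z(S, R) = 20 - 4 = 16)
1873/Z(-2, (19 + 9) + 18) + q(48)/2479 = 1873/16 + (-7 - ⅓*48)/2479 = 1873*(1/16) + (-7 - 16)*(1/2479) = 1873/16 - 23*1/2479 = 1873/16 - 23/2479 = 4642799/39664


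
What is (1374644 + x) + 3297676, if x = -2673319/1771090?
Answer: 8275096555481/1771090 ≈ 4.6723e+6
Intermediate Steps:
x = -2673319/1771090 (x = -2673319*1/1771090 = -2673319/1771090 ≈ -1.5094)
(1374644 + x) + 3297676 = (1374644 - 2673319/1771090) + 3297676 = 2434615568641/1771090 + 3297676 = 8275096555481/1771090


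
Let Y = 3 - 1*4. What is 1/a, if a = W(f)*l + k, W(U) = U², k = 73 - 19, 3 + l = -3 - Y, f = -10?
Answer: -1/446 ≈ -0.0022422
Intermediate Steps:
Y = -1 (Y = 3 - 4 = -1)
l = -5 (l = -3 + (-3 - 1*(-1)) = -3 + (-3 + 1) = -3 - 2 = -5)
k = 54
a = -446 (a = (-10)²*(-5) + 54 = 100*(-5) + 54 = -500 + 54 = -446)
1/a = 1/(-446) = -1/446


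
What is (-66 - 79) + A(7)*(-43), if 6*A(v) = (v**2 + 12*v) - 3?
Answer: -3230/3 ≈ -1076.7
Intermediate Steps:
A(v) = -1/2 + 2*v + v**2/6 (A(v) = ((v**2 + 12*v) - 3)/6 = (-3 + v**2 + 12*v)/6 = -1/2 + 2*v + v**2/6)
(-66 - 79) + A(7)*(-43) = (-66 - 79) + (-1/2 + 2*7 + (1/6)*7**2)*(-43) = -145 + (-1/2 + 14 + (1/6)*49)*(-43) = -145 + (-1/2 + 14 + 49/6)*(-43) = -145 + (65/3)*(-43) = -145 - 2795/3 = -3230/3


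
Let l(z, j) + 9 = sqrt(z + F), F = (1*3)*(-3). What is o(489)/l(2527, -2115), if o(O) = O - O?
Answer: 0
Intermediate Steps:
F = -9 (F = 3*(-3) = -9)
o(O) = 0
l(z, j) = -9 + sqrt(-9 + z) (l(z, j) = -9 + sqrt(z - 9) = -9 + sqrt(-9 + z))
o(489)/l(2527, -2115) = 0/(-9 + sqrt(-9 + 2527)) = 0/(-9 + sqrt(2518)) = 0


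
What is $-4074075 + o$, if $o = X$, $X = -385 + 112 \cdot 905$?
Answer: $-3973100$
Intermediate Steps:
$X = 100975$ ($X = -385 + 101360 = 100975$)
$o = 100975$
$-4074075 + o = -4074075 + 100975 = -3973100$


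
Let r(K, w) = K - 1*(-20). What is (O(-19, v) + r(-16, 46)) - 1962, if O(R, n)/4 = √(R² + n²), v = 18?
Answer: -1958 + 4*√685 ≈ -1853.3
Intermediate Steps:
r(K, w) = 20 + K (r(K, w) = K + 20 = 20 + K)
O(R, n) = 4*√(R² + n²)
(O(-19, v) + r(-16, 46)) - 1962 = (4*√((-19)² + 18²) + (20 - 16)) - 1962 = (4*√(361 + 324) + 4) - 1962 = (4*√685 + 4) - 1962 = (4 + 4*√685) - 1962 = -1958 + 4*√685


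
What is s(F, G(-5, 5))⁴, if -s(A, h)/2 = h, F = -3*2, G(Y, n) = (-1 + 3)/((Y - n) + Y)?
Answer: 256/50625 ≈ 0.0050568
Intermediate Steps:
G(Y, n) = 2/(-n + 2*Y)
F = -6
s(A, h) = -2*h
s(F, G(-5, 5))⁴ = (-4/(-1*5 + 2*(-5)))⁴ = (-4/(-5 - 10))⁴ = (-4/(-15))⁴ = (-4*(-1)/15)⁴ = (-2*(-2/15))⁴ = (4/15)⁴ = 256/50625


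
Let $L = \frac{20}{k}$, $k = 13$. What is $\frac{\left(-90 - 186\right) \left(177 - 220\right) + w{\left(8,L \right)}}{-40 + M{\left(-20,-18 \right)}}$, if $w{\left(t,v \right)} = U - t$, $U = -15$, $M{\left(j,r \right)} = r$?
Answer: $- \frac{11845}{58} \approx -204.22$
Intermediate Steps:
$L = \frac{20}{13} \approx 1.5385$
$w{\left(t,v \right)} = -15 - t$
$\frac{\left(-90 - 186\right) \left(177 - 220\right) + w{\left(8,L \right)}}{-40 + M{\left(-20,-18 \right)}} = \frac{\left(-90 - 186\right) \left(177 - 220\right) - 23}{-40 - 18} = \frac{\left(-276\right) \left(-43\right) - 23}{-58} = \left(11868 - 23\right) \left(- \frac{1}{58}\right) = 11845 \left(- \frac{1}{58}\right) = - \frac{11845}{58}$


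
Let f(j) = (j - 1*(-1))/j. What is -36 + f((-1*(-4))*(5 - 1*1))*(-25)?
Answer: -1001/16 ≈ -62.563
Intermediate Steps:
f(j) = (1 + j)/j (f(j) = (j + 1)/j = (1 + j)/j)
-36 + f((-1*(-4))*(5 - 1*1))*(-25) = -36 + ((1 + (-1*(-4))*(5 - 1*1))/(((-1*(-4))*(5 - 1*1))))*(-25) = -36 + ((1 + 4*(5 - 1))/((4*(5 - 1))))*(-25) = -36 + ((1 + 4*4)/((4*4)))*(-25) = -36 + ((1 + 16)/16)*(-25) = -36 + ((1/16)*17)*(-25) = -36 + (17/16)*(-25) = -36 - 425/16 = -1001/16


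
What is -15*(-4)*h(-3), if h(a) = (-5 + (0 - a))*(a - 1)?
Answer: 480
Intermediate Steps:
h(a) = (-1 + a)*(-5 - a) (h(a) = (-5 - a)*(-1 + a) = (-1 + a)*(-5 - a))
-15*(-4)*h(-3) = -15*(-4)*(5 - 1*(-3)² - 4*(-3)) = -(-60)*(5 - 1*9 + 12) = -(-60)*(5 - 9 + 12) = -(-60)*8 = -1*(-480) = 480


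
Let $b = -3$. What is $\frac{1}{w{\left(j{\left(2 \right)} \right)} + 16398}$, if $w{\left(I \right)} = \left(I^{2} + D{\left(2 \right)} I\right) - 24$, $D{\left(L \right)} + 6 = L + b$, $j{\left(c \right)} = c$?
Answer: $\frac{1}{16364} \approx 6.111 \cdot 10^{-5}$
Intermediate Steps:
$D{\left(L \right)} = -9 + L$ ($D{\left(L \right)} = -6 + \left(L - 3\right) = -6 + \left(-3 + L\right) = -9 + L$)
$w{\left(I \right)} = -24 + I^{2} - 7 I$ ($w{\left(I \right)} = \left(I^{2} + \left(-9 + 2\right) I\right) - 24 = \left(I^{2} - 7 I\right) - 24 = -24 + I^{2} - 7 I$)
$\frac{1}{w{\left(j{\left(2 \right)} \right)} + 16398} = \frac{1}{\left(-24 + 2^{2} - 14\right) + 16398} = \frac{1}{\left(-24 + 4 - 14\right) + 16398} = \frac{1}{-34 + 16398} = \frac{1}{16364}$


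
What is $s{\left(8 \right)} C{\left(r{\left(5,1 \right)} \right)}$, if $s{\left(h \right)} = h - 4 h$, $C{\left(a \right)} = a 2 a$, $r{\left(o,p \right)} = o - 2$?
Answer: $-432$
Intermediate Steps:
$r{\left(o,p \right)} = -2 + o$
$C{\left(a \right)} = 2 a^{2}$ ($C{\left(a \right)} = 2 a a = 2 a^{2}$)
$s{\left(h \right)} = - 3 h$
$s{\left(8 \right)} C{\left(r{\left(5,1 \right)} \right)} = \left(-3\right) 8 \cdot 2 \left(-2 + 5\right)^{2} = - 24 \cdot 2 \cdot 3^{2} = - 24 \cdot 2 \cdot 9 = \left(-24\right) 18 = -432$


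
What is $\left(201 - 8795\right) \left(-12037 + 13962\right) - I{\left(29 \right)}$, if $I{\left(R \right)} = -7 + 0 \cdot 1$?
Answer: $-16543443$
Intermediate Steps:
$I{\left(R \right)} = -7$ ($I{\left(R \right)} = -7 + 0 = -7$)
$\left(201 - 8795\right) \left(-12037 + 13962\right) - I{\left(29 \right)} = \left(201 - 8795\right) \left(-12037 + 13962\right) - -7 = \left(-8594\right) 1925 + 7 = -16543450 + 7 = -16543443$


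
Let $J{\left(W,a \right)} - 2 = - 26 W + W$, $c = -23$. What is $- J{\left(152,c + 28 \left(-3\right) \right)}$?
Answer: $3798$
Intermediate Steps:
$J{\left(W,a \right)} = 2 - 25 W$ ($J{\left(W,a \right)} = 2 + \left(- 26 W + W\right) = 2 - 25 W$)
$- J{\left(152,c + 28 \left(-3\right) \right)} = - (2 - 3800) = \left(-1\right) \left(-3798\right) = 3798$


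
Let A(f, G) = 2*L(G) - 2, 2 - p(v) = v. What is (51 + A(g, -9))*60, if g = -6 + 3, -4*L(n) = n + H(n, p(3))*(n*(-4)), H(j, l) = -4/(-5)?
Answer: 2346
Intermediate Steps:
p(v) = 2 - v
H(j, l) = 4/5 (H(j, l) = -4*(-1/5) = 4/5)
L(n) = 11*n/20 (L(n) = -(n + 4*(n*(-4))/5)/4 = -(n + 4*(-4*n)/5)/4 = -(n - 16*n/5)/4 = -(-11)*n/20 = 11*n/20)
g = -3
A(f, G) = -2 + 11*G/10 (A(f, G) = 2*(11*G/20) - 2 = 11*G/10 - 2 = -2 + 11*G/10)
(51 + A(g, -9))*60 = (51 + (-2 + (11/10)*(-9)))*60 = (51 + (-2 - 99/10))*60 = (51 - 119/10)*60 = (391/10)*60 = 2346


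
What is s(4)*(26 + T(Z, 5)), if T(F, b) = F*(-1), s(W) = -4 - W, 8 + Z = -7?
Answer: -328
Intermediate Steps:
Z = -15 (Z = -8 - 7 = -15)
T(F, b) = -F
s(4)*(26 + T(Z, 5)) = (-4 - 1*4)*(26 - 1*(-15)) = (-4 - 4)*(26 + 15) = -8*41 = -328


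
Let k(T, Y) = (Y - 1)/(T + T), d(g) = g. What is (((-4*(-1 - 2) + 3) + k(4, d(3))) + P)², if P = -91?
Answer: 91809/16 ≈ 5738.1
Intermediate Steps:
k(T, Y) = (-1 + Y)/(2*T) (k(T, Y) = (-1 + Y)/((2*T)) = (-1 + Y)*(1/(2*T)) = (-1 + Y)/(2*T))
(((-4*(-1 - 2) + 3) + k(4, d(3))) + P)² = (((-4*(-1 - 2) + 3) + (½)*(-1 + 3)/4) - 91)² = (((-4*(-3) + 3) + (½)*(¼)*2) - 91)² = (((12 + 3) + ¼) - 91)² = ((15 + ¼) - 91)² = (61/4 - 91)² = (-303/4)² = 91809/16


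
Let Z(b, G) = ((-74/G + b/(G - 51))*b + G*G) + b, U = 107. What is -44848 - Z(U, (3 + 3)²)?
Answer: -4074101/90 ≈ -45268.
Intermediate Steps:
Z(b, G) = b + G² + b*(-74/G + b/(-51 + G)) (Z(b, G) = ((-74/G + b/(-51 + G))*b + G²) + b = (b*(-74/G + b/(-51 + G)) + G²) + b = (G² + b*(-74/G + b/(-51 + G))) + b = b + G² + b*(-74/G + b/(-51 + G)))
-44848 - Z(U, (3 + 3)²) = -44848 - (((3 + 3)²)⁴ - 51*(3 + 3)⁶ + 3774*107 + (3 + 3)²*107² + 107*((3 + 3)²)² - 125*(3 + 3)²*107)/(((3 + 3)²)*(-51 + (3 + 3)²)) = -44848 - ((6²)⁴ - 51*(6²)³ + 403818 + 6²*11449 + 107*(6²)² - 125*6²*107)/((6²)*(-51 + 6²)) = -44848 - (36⁴ - 51*36³ + 403818 + 36*11449 + 107*36² - 125*36*107)/(36*(-51 + 36)) = -44848 - (1679616 - 51*46656 + 403818 + 412164 + 107*1296 - 481500)/(36*(-15)) = -44848 - (-1)*(1679616 - 2379456 + 403818 + 412164 + 138672 - 481500)/(36*15) = -44848 - (-1)*(-226686)/(36*15) = -44848 - 1*37781/90 = -44848 - 37781/90 = -4074101/90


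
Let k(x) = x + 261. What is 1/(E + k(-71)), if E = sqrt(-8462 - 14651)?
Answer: 190/59213 - I*sqrt(23113)/59213 ≈ 0.0032088 - 0.0025675*I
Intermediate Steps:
E = I*sqrt(23113) (E = sqrt(-23113) = I*sqrt(23113) ≈ 152.03*I)
k(x) = 261 + x
1/(E + k(-71)) = 1/(I*sqrt(23113) + (261 - 71)) = 1/(I*sqrt(23113) + 190) = 1/(190 + I*sqrt(23113))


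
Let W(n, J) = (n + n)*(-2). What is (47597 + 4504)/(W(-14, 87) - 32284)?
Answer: -7443/4604 ≈ -1.6166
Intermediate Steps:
W(n, J) = -4*n (W(n, J) = (2*n)*(-2) = -4*n)
(47597 + 4504)/(W(-14, 87) - 32284) = (47597 + 4504)/(-4*(-14) - 32284) = 52101/(56 - 32284) = 52101/(-32228) = 52101*(-1/32228) = -7443/4604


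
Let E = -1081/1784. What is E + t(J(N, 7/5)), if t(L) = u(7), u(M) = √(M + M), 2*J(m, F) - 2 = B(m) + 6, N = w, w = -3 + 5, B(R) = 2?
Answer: -1081/1784 + √14 ≈ 3.1357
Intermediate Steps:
w = 2
N = 2
J(m, F) = 5 (J(m, F) = 1 + (2 + 6)/2 = 1 + (½)*8 = 1 + 4 = 5)
u(M) = √2*√M (u(M) = √(2*M) = √2*√M)
t(L) = √14 (t(L) = √2*√7 = √14)
E = -1081/1784 (E = -1081*1/1784 = -1081/1784 ≈ -0.60594)
E + t(J(N, 7/5)) = -1081/1784 + √14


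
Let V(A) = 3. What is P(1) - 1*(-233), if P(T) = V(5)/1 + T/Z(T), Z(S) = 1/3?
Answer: 239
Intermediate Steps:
Z(S) = ⅓
P(T) = 3 + 3*T (P(T) = 3/1 + T/(⅓) = 3*1 + T*3 = 3 + 3*T)
P(1) - 1*(-233) = (3 + 3*1) - 1*(-233) = (3 + 3) + 233 = 6 + 233 = 239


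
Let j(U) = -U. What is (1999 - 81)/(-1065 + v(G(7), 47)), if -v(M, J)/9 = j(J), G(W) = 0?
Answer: -959/321 ≈ -2.9875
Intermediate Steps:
v(M, J) = 9*J (v(M, J) = -(-9)*J = 9*J)
(1999 - 81)/(-1065 + v(G(7), 47)) = (1999 - 81)/(-1065 + 9*47) = 1918/(-1065 + 423) = 1918/(-642) = 1918*(-1/642) = -959/321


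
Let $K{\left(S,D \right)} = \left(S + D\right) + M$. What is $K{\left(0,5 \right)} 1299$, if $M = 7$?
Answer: $15588$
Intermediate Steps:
$K{\left(S,D \right)} = 7 + D + S$ ($K{\left(S,D \right)} = \left(S + D\right) + 7 = \left(D + S\right) + 7 = 7 + D + S$)
$K{\left(0,5 \right)} 1299 = \left(7 + 5 + 0\right) 1299 = 12 \cdot 1299 = 15588$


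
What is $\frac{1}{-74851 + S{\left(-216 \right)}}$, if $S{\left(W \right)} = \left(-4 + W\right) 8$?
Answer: $- \frac{1}{76611} \approx -1.3053 \cdot 10^{-5}$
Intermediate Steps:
$S{\left(W \right)} = -32 + 8 W$
$\frac{1}{-74851 + S{\left(-216 \right)}} = \frac{1}{-74851 + \left(-32 + 8 \left(-216\right)\right)} = \frac{1}{-74851 - 1760} = \frac{1}{-76611} = - \frac{1}{76611}$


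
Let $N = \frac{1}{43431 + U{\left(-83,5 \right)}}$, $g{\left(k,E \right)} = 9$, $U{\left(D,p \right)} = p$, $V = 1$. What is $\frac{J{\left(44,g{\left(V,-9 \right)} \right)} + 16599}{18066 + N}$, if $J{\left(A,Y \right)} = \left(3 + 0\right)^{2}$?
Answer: $\frac{721385088}{784714777} \approx 0.9193$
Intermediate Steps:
$J{\left(A,Y \right)} = 9$ ($J{\left(A,Y \right)} = 3^{2} = 9$)
$N = \frac{1}{43436}$ ($N = \frac{1}{43431 + 5} = \frac{1}{43436} \approx 2.3022 \cdot 10^{-5}$)
$\frac{J{\left(44,g{\left(V,-9 \right)} \right)} + 16599}{18066 + N} = \frac{9 + 16599}{18066 + \frac{1}{43436}} = \frac{16608}{\frac{784714777}{43436}} = 16608 \cdot \frac{43436}{784714777} = \frac{721385088}{784714777}$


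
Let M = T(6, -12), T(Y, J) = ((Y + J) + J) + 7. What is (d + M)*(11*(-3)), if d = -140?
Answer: 4983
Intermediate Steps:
T(Y, J) = 7 + Y + 2*J (T(Y, J) = ((J + Y) + J) + 7 = (Y + 2*J) + 7 = 7 + Y + 2*J)
M = -11 (M = 7 + 6 + 2*(-12) = 7 + 6 - 24 = -11)
(d + M)*(11*(-3)) = (-140 - 11)*(11*(-3)) = -151*(-33) = 4983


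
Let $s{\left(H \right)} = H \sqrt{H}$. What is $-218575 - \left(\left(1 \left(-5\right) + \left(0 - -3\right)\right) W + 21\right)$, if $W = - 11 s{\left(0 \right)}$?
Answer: $-218596$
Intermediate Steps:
$s{\left(H \right)} = H^{\frac{3}{2}}$
$W = 0$ ($W = - 11 \cdot 0^{\frac{3}{2}} = \left(-11\right) 0 = 0$)
$-218575 - \left(\left(1 \left(-5\right) + \left(0 - -3\right)\right) W + 21\right) = -218575 - \left(\left(1 \left(-5\right) + \left(0 - -3\right)\right) 0 + 21\right) = -218575 - \left(\left(-5 + \left(0 + 3\right)\right) 0 + 21\right) = -218575 - \left(\left(-5 + 3\right) 0 + 21\right) = -218575 - \left(\left(-2\right) 0 + 21\right) = -218575 - \left(0 + 21\right) = -218575 - 21 = -218596$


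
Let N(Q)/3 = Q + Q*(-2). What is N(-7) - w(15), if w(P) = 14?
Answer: 7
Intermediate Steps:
N(Q) = -3*Q (N(Q) = 3*(Q + Q*(-2)) = 3*(Q - 2*Q) = 3*(-Q) = -3*Q)
N(-7) - w(15) = -3*(-7) - 1*14 = 21 - 14 = 7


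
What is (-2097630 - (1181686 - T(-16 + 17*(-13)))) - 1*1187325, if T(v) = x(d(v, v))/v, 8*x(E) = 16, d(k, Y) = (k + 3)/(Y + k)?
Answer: -1058593919/237 ≈ -4.4666e+6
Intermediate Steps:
d(k, Y) = (3 + k)/(Y + k)
x(E) = 2 (x(E) = (⅛)*16 = 2)
T(v) = 2/v
(-2097630 - (1181686 - T(-16 + 17*(-13)))) - 1*1187325 = (-2097630 - (1181686 - 2/(-16 + 17*(-13)))) - 1*1187325 = (-2097630 - (1181686 - 2/(-16 - 221))) - 1187325 = (-2097630 - (1181686 - 2/(-237))) - 1187325 = (-2097630 - (1181686 - 2*(-1)/237)) - 1187325 = (-2097630 - (1181686 - 1*(-2/237))) - 1187325 = (-2097630 - (1181686 + 2/237)) - 1187325 = (-2097630 - 1*280059584/237) - 1187325 = (-2097630 - 280059584/237) - 1187325 = -777197894/237 - 1187325 = -1058593919/237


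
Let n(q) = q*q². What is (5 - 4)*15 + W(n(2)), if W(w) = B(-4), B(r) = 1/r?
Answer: 59/4 ≈ 14.750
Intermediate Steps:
B(r) = 1/r
n(q) = q³
W(w) = -¼ (W(w) = 1/(-4) = -¼)
(5 - 4)*15 + W(n(2)) = (5 - 4)*15 - ¼ = 1*15 - ¼ = 15 - ¼ = 59/4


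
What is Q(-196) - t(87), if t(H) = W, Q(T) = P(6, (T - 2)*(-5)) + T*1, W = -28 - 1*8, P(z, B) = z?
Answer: -154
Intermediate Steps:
W = -36 (W = -28 - 8 = -36)
Q(T) = 6 + T (Q(T) = 6 + T*1 = 6 + T)
t(H) = -36
Q(-196) - t(87) = (6 - 196) - 1*(-36) = -190 + 36 = -154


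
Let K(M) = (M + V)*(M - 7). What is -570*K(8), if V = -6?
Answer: -1140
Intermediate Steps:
K(M) = (-7 + M)*(-6 + M) (K(M) = (M - 6)*(M - 7) = (-6 + M)*(-7 + M) = (-7 + M)*(-6 + M))
-570*K(8) = -570*(42 + 8**2 - 13*8) = -570*(42 + 64 - 104) = -570*2 = -1140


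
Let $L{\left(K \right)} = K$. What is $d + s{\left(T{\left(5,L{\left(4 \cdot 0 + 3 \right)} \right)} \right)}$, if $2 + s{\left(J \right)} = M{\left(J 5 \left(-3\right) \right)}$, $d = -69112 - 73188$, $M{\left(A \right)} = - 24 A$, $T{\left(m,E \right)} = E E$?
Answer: $-139062$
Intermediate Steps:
$T{\left(m,E \right)} = E^{2}$
$d = -142300$ ($d = -69112 - 73188 = -142300$)
$s{\left(J \right)} = -2 + 360 J$ ($s{\left(J \right)} = -2 - 24 J 5 \left(-3\right) = -2 - 24 \cdot 5 J \left(-3\right) = -2 - 24 \left(- 15 J\right) = -2 + 360 J$)
$d + s{\left(T{\left(5,L{\left(4 \cdot 0 + 3 \right)} \right)} \right)} = -142300 - \left(2 - 360 \left(4 \cdot 0 + 3\right)^{2}\right) = -142300 - \left(2 - 360 \left(0 + 3\right)^{2}\right) = -142300 - \left(2 - 360 \cdot 3^{2}\right) = -142300 + \left(-2 + 360 \cdot 9\right) = -142300 + \left(-2 + 3240\right) = -142300 + 3238 = -139062$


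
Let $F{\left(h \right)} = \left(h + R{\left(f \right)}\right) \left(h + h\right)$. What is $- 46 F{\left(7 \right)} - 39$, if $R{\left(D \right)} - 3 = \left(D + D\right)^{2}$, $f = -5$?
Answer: $-70879$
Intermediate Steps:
$R{\left(D \right)} = 3 + 4 D^{2}$ ($R{\left(D \right)} = 3 + \left(D + D\right)^{2} = 3 + \left(2 D\right)^{2} = 3 + 4 D^{2}$)
$F{\left(h \right)} = 2 h \left(103 + h\right)$ ($F{\left(h \right)} = \left(h + \left(3 + 4 \left(-5\right)^{2}\right)\right) \left(h + h\right) = \left(h + \left(3 + 4 \cdot 25\right)\right) 2 h = \left(h + \left(3 + 100\right)\right) 2 h = \left(h + 103\right) 2 h = \left(103 + h\right) 2 h = 2 h \left(103 + h\right)$)
$- 46 F{\left(7 \right)} - 39 = - 46 \cdot 2 \cdot 7 \left(103 + 7\right) - 39 = - 46 \cdot 2 \cdot 7 \cdot 110 - 39 = \left(-46\right) 1540 - 39 = -70840 - 39 = -70879$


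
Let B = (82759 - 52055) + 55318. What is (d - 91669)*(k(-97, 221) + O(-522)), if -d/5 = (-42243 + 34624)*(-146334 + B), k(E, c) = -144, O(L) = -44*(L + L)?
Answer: -105215239333728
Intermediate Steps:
B = 86022 (B = 30704 + 55318 = 86022)
O(L) = -88*L
d = -2297585640 (d = -5*(-42243 + 34624)*(-146334 + 86022) = -(-38095)*(-60312) = -5*459517128 = -2297585640)
(d - 91669)*(k(-97, 221) + O(-522)) = (-2297585640 - 91669)*(-144 - 88*(-522)) = -2297677309*(-144 + 45936) = -2297677309*45792 = -105215239333728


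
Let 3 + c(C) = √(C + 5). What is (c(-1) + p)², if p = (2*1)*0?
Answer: 1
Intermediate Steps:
c(C) = -3 + √(5 + C) (c(C) = -3 + √(C + 5) = -3 + √(5 + C))
p = 0 (p = 2*0 = 0)
(c(-1) + p)² = ((-3 + √(5 - 1)) + 0)² = ((-3 + √4) + 0)² = ((-3 + 2) + 0)² = (-1 + 0)² = (-1)² = 1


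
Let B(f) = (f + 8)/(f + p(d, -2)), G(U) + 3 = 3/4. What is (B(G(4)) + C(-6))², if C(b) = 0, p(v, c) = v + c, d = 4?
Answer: 529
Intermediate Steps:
p(v, c) = c + v
G(U) = -9/4 (G(U) = -3 + 3/4 = -3 + 3*(¼) = -3 + ¾ = -9/4)
B(f) = (8 + f)/(2 + f) (B(f) = (f + 8)/(f + (-2 + 4)) = (8 + f)/(f + 2) = (8 + f)/(2 + f))
(B(G(4)) + C(-6))² = ((8 - 9/4)/(2 - 9/4) + 0)² = ((23/4)/(-¼) + 0)² = (-4*23/4 + 0)² = (-23 + 0)² = (-23)² = 529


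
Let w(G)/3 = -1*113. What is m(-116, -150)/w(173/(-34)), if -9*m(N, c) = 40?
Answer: 40/3051 ≈ 0.013110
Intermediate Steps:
m(N, c) = -40/9 (m(N, c) = -⅑*40 = -40/9)
w(G) = -339 (w(G) = 3*(-1*113) = 3*(-113) = -339)
m(-116, -150)/w(173/(-34)) = -40/9/(-339) = -40/9*(-1/339) = 40/3051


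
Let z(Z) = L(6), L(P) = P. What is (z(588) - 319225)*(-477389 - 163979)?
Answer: 204736851592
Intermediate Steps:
z(Z) = 6
(z(588) - 319225)*(-477389 - 163979) = (6 - 319225)*(-477389 - 163979) = -319219*(-641368) = 204736851592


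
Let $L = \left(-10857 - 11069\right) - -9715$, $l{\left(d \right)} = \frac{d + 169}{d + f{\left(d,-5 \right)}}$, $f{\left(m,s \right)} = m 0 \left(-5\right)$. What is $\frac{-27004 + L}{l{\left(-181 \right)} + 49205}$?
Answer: $- \frac{645265}{809647} \approx -0.79697$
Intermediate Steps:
$f{\left(m,s \right)} = 0$ ($f{\left(m,s \right)} = 0 \left(-5\right) = 0$)
$l{\left(d \right)} = \frac{169 + d}{d}$ ($l{\left(d \right)} = \frac{d + 169}{d + 0} = \frac{169 + d}{d}$)
$L = -12211$ ($L = -21926 + 9715 = -12211$)
$\frac{-27004 + L}{l{\left(-181 \right)} + 49205} = \frac{-27004 - 12211}{\frac{169 - 181}{-181} + 49205} = - \frac{39215}{\left(- \frac{1}{181}\right) \left(-12\right) + 49205} = - \frac{39215}{\frac{12}{181} + 49205} = - \frac{39215}{\frac{8906117}{181}} = \left(-39215\right) \frac{181}{8906117} = - \frac{645265}{809647}$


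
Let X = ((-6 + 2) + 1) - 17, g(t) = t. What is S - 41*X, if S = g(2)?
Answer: 822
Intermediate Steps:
S = 2
X = -20 (X = (-4 + 1) - 17 = -3 - 17 = -20)
S - 41*X = 2 - 41*(-20) = 2 + 820 = 822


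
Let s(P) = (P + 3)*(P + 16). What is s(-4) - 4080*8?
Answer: -32652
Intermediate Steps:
s(P) = (3 + P)*(16 + P)
s(-4) - 4080*8 = (48 + (-4)² + 19*(-4)) - 4080*8 = (48 + 16 - 76) - 120*272 = -12 - 32640 = -32652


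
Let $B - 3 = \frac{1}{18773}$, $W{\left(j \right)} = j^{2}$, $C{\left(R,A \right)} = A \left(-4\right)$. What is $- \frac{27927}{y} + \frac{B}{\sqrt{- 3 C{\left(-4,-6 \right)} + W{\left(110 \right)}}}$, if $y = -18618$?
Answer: $\frac{3}{2} + \frac{28160 \sqrt{3007}}{56450411} \approx 1.5274$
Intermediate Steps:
$C{\left(R,A \right)} = - 4 A$
$B = \frac{56320}{18773}$ ($B = 3 + \frac{1}{18773} = \frac{56320}{18773} \approx 3.0001$)
$- \frac{27927}{y} + \frac{B}{\sqrt{- 3 C{\left(-4,-6 \right)} + W{\left(110 \right)}}} = - \frac{27927}{-18618} + \frac{56320}{18773 \sqrt{- 3 \left(\left(-4\right) \left(-6\right)\right) + 110^{2}}} = \left(-27927\right) \left(- \frac{1}{18618}\right) + \frac{56320}{18773 \sqrt{\left(-3\right) 24 + 12100}} = \frac{3}{2} + \frac{56320}{18773 \sqrt{-72 + 12100}} = \frac{3}{2} + \frac{56320}{18773 \sqrt{12028}} = \frac{3}{2} + \frac{56320}{18773 \cdot 2 \sqrt{3007}} = \frac{3}{2} + \frac{56320 \frac{\sqrt{3007}}{6014}}{18773} = \frac{3}{2} + \frac{28160 \sqrt{3007}}{56450411}$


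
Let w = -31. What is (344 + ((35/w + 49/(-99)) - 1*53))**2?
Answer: 788712729025/9418761 ≈ 83739.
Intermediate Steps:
(344 + ((35/w + 49/(-99)) - 1*53))**2 = (344 + ((35/(-31) + 49/(-99)) - 1*53))**2 = (344 + ((35*(-1/31) + 49*(-1/99)) - 53))**2 = (344 + ((-35/31 - 49/99) - 53))**2 = (344 + (-4984/3069 - 53))**2 = (344 - 167641/3069)**2 = (888095/3069)**2 = 788712729025/9418761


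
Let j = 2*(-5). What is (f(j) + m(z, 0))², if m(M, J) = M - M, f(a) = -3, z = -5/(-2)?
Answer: 9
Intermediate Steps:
j = -10
z = 5/2 (z = -5*(-½) = 5/2 ≈ 2.5000)
m(M, J) = 0
(f(j) + m(z, 0))² = (-3 + 0)² = (-3)² = 9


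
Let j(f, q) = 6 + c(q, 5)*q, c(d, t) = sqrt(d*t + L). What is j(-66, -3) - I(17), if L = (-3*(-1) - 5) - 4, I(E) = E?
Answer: -11 - 3*I*sqrt(21) ≈ -11.0 - 13.748*I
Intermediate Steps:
L = -6 (L = (3 - 5) - 4 = -2 - 4 = -6)
c(d, t) = sqrt(-6 + d*t) (c(d, t) = sqrt(d*t - 6) = sqrt(-6 + d*t))
j(f, q) = 6 + q*sqrt(-6 + 5*q) (j(f, q) = 6 + sqrt(-6 + q*5)*q = 6 + sqrt(-6 + 5*q)*q = 6 + q*sqrt(-6 + 5*q))
j(-66, -3) - I(17) = (6 - 3*sqrt(-6 + 5*(-3))) - 1*17 = (6 - 3*sqrt(-6 - 15)) - 17 = (6 - 3*I*sqrt(21)) - 17 = -11 - 3*I*sqrt(21)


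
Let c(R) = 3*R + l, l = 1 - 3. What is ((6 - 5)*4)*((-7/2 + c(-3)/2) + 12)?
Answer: 12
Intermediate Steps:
l = -2
c(R) = -2 + 3*R (c(R) = 3*R - 2 = -2 + 3*R)
((6 - 5)*4)*((-7/2 + c(-3)/2) + 12) = ((6 - 5)*4)*((-7/2 + (-2 + 3*(-3))/2) + 12) = (1*4)*((-7*1/2 + (-2 - 9)*(1/2)) + 12) = 4*((-7/2 - 11*1/2) + 12) = 4*((-7/2 - 11/2) + 12) = 4*(-9 + 12) = 4*3 = 12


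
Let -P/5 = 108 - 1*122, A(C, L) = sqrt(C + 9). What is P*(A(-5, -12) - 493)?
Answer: -34370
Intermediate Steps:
A(C, L) = sqrt(9 + C)
P = 70 (P = -5*(108 - 1*122) = -5*(108 - 122) = -5*(-14) = 70)
P*(A(-5, -12) - 493) = 70*(sqrt(9 - 5) - 493) = 70*(sqrt(4) - 493) = 70*(2 - 493) = 70*(-491) = -34370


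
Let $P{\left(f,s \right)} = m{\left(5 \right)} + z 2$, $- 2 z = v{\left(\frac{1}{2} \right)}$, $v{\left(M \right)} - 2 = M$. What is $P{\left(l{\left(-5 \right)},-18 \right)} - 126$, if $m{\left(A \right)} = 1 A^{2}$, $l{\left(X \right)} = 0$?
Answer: $- \frac{207}{2} \approx -103.5$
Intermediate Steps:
$v{\left(M \right)} = 2 + M$
$z = - \frac{5}{4}$ ($z = - \frac{2 + \frac{1}{2}}{2} = \left(- \frac{1}{2}\right) \frac{5}{2} = - \frac{5}{4} \approx -1.25$)
$m{\left(A \right)} = A^{2}$
$P{\left(f,s \right)} = \frac{45}{2}$ ($P{\left(f,s \right)} = 5^{2} - \frac{5}{2} = 25 - \frac{5}{2} = \frac{45}{2}$)
$P{\left(l{\left(-5 \right)},-18 \right)} - 126 = \frac{45}{2} - 126 = - \frac{207}{2}$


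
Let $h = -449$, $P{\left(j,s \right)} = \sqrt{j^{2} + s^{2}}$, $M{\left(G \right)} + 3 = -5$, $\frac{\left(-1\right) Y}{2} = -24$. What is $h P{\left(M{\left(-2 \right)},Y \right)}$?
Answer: $- 3592 \sqrt{37} \approx -21849.0$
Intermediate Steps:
$Y = 48$ ($Y = \left(-2\right) \left(-24\right) = 48$)
$M{\left(G \right)} = -8$ ($M{\left(G \right)} = -3 - 5 = -8$)
$h P{\left(M{\left(-2 \right)},Y \right)} = - 449 \sqrt{\left(-8\right)^{2} + 48^{2}} = - 449 \sqrt{64 + 2304} = - 449 \sqrt{2368} = - 449 \cdot 8 \sqrt{37} = - 3592 \sqrt{37}$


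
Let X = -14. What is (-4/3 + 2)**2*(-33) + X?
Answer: -86/3 ≈ -28.667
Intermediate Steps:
(-4/3 + 2)**2*(-33) + X = (-4/3 + 2)**2*(-33) - 14 = (2/3)**2*(-33) - 14 = (4/9)*(-33) - 14 = -44/3 - 14 = -86/3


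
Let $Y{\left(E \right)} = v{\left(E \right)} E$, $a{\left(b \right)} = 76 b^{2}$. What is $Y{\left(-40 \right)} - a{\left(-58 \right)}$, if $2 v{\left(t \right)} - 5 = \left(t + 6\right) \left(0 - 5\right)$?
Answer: $-259164$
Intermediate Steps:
$v{\left(t \right)} = - \frac{25}{2} - \frac{5 t}{2}$ ($v{\left(t \right)} = \frac{5}{2} + \frac{\left(t + 6\right) \left(0 - 5\right)}{2} = \frac{5}{2} + \frac{\left(6 + t\right) \left(-5\right)}{2} = \frac{5}{2} + \frac{-30 - 5 t}{2} = \frac{5}{2} - \left(15 + \frac{5 t}{2}\right) = - \frac{25}{2} - \frac{5 t}{2}$)
$Y{\left(E \right)} = E \left(- \frac{25}{2} - \frac{5 E}{2}\right)$ ($Y{\left(E \right)} = \left(- \frac{25}{2} - \frac{5 E}{2}\right) E = E \left(- \frac{25}{2} - \frac{5 E}{2}\right)$)
$Y{\left(-40 \right)} - a{\left(-58 \right)} = \left(- \frac{5}{2}\right) \left(-40\right) \left(5 - 40\right) - 76 \left(-58\right)^{2} = \left(- \frac{5}{2}\right) \left(-40\right) \left(-35\right) - 76 \cdot 3364 = -3500 - 255664 = -259164$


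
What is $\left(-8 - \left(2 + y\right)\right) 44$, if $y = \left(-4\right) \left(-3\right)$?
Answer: $-968$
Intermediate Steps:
$y = 12$
$\left(-8 - \left(2 + y\right)\right) 44 = \left(-8 - 14\right) 44 = \left(-22\right) 44 = -968$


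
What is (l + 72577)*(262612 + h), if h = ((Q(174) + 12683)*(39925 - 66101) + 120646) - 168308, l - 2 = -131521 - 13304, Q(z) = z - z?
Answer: 23969435289468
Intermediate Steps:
Q(z) = 0
l = -144823 (l = 2 + (-131521 - 13304) = 2 - 144825 = -144823)
h = -332037870 (h = ((0 + 12683)*(39925 - 66101) + 120646) - 168308 = (12683*(-26176) + 120646) - 168308 = (-331990208 + 120646) - 168308 = -331869562 - 168308 = -332037870)
(l + 72577)*(262612 + h) = (-144823 + 72577)*(262612 - 332037870) = -72246*(-331775258) = 23969435289468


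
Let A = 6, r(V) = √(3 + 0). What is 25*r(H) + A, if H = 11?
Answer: 6 + 25*√3 ≈ 49.301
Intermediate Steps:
r(V) = √3
25*r(H) + A = 25*√3 + 6 = 6 + 25*√3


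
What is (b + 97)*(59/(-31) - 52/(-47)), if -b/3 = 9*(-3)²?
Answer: 169506/1457 ≈ 116.34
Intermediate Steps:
b = -243 (b = -27*(-3)² = -27*9 = -3*81 = -243)
(b + 97)*(59/(-31) - 52/(-47)) = (-243 + 97)*(59/(-31) - 52/(-47)) = -146*(59*(-1/31) - 52*(-1/47)) = -146*(-59/31 + 52/47) = -146*(-1161/1457) = 169506/1457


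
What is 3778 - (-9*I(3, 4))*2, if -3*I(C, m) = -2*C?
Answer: 3814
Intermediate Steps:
I(C, m) = 2*C/3 (I(C, m) = -(-2)*C/3 = 2*C/3)
3778 - (-9*I(3, 4))*2 = 3778 - (-6*3)*2 = 3778 - (-9*2)*2 = 3778 - (-18)*2 = 3778 - 1*(-36) = 3778 + 36 = 3814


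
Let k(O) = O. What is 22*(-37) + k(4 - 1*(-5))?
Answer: -805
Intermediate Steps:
22*(-37) + k(4 - 1*(-5)) = 22*(-37) + (4 - 1*(-5)) = -814 + (4 + 5) = -814 + 9 = -805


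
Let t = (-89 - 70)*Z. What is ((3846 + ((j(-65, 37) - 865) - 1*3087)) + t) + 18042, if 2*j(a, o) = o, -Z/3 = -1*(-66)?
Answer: 98873/2 ≈ 49437.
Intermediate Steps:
Z = -198 (Z = -(-3)*(-66) = -3*66 = -198)
j(a, o) = o/2
t = 31482 (t = (-89 - 70)*(-198) = -159*(-198) = 31482)
((3846 + ((j(-65, 37) - 865) - 1*3087)) + t) + 18042 = ((3846 + (((½)*37 - 865) - 1*3087)) + 31482) + 18042 = ((3846 + ((37/2 - 865) - 3087)) + 31482) + 18042 = ((3846 + (-1693/2 - 3087)) + 31482) + 18042 = ((3846 - 7867/2) + 31482) + 18042 = (-175/2 + 31482) + 18042 = 62789/2 + 18042 = 98873/2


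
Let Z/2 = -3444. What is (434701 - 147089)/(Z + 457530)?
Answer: 143806/225321 ≈ 0.63823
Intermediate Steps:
Z = -6888 (Z = 2*(-3444) = -6888)
(434701 - 147089)/(Z + 457530) = (434701 - 147089)/(-6888 + 457530) = 287612/450642 = 287612*(1/450642) = 143806/225321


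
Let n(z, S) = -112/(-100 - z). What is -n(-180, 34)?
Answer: 7/5 ≈ 1.4000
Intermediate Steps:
-n(-180, 34) = -112/(100 - 180) = -112/(-80) = -112*(-1)/80 = -1*(-7/5) = 7/5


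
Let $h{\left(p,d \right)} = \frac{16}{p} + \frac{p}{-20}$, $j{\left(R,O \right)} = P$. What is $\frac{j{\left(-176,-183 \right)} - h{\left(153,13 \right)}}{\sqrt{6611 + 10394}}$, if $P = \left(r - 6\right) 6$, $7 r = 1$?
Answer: $- \frac{591137 \sqrt{17005}}{364247100} \approx -0.21163$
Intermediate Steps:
$r = \frac{1}{7}$ ($r = \frac{1}{7} \cdot 1 = \frac{1}{7} \approx 0.14286$)
$P = - \frac{246}{7}$ ($P = \left(\frac{1}{7} - 6\right) 6 = \left(- \frac{41}{7}\right) 6 = - \frac{246}{7} \approx -35.143$)
$j{\left(R,O \right)} = - \frac{246}{7}$
$h{\left(p,d \right)} = \frac{16}{p} - \frac{p}{20}$ ($h{\left(p,d \right)} = \frac{16}{p} + p \left(- \frac{1}{20}\right) = \frac{16}{p} - \frac{p}{20}$)
$\frac{j{\left(-176,-183 \right)} - h{\left(153,13 \right)}}{\sqrt{6611 + 10394}} = \frac{- \frac{246}{7} - \left(\frac{16}{153} - \frac{153}{20}\right)}{\sqrt{6611 + 10394}} = \frac{- \frac{246}{7} - \left(16 \cdot \frac{1}{153} - \frac{153}{20}\right)}{\sqrt{17005}} = \left(- \frac{246}{7} - \left(\frac{16}{153} - \frac{153}{20}\right)\right) \frac{\sqrt{17005}}{17005} = \left(- \frac{246}{7} - - \frac{23089}{3060}\right) \frac{\sqrt{17005}}{17005} = \left(- \frac{246}{7} + \frac{23089}{3060}\right) \frac{\sqrt{17005}}{17005} = - \frac{591137 \frac{\sqrt{17005}}{17005}}{21420} = - \frac{591137 \sqrt{17005}}{364247100}$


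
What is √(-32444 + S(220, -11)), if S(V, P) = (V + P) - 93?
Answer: 6*I*√898 ≈ 179.8*I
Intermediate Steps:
S(V, P) = -93 + P + V (S(V, P) = (P + V) - 93 = -93 + P + V)
√(-32444 + S(220, -11)) = √(-32444 + (-93 - 11 + 220)) = √(-32444 + 116) = √(-32328) = 6*I*√898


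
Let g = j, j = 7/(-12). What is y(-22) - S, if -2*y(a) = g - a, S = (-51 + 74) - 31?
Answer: -65/24 ≈ -2.7083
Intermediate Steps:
S = -8 (S = 23 - 31 = -8)
j = -7/12 (j = 7*(-1/12) = -7/12 ≈ -0.58333)
g = -7/12 ≈ -0.58333
y(a) = 7/24 + a/2 (y(a) = -(-7/12 - a)/2 = 7/24 + a/2)
y(-22) - S = (7/24 + (½)*(-22)) - 1*(-8) = (7/24 - 11) + 8 = -257/24 + 8 = -65/24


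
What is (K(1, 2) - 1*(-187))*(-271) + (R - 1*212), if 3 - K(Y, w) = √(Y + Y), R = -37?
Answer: -51739 + 271*√2 ≈ -51356.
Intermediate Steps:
K(Y, w) = 3 - √2*√Y (K(Y, w) = 3 - √(Y + Y) = 3 - √(2*Y) = 3 - √2*√Y)
(K(1, 2) - 1*(-187))*(-271) + (R - 1*212) = ((3 - √2*√1) - 1*(-187))*(-271) + (-37 - 1*212) = ((3 - 1*√2*1) + 187)*(-271) + (-37 - 212) = ((3 - √2) + 187)*(-271) - 249 = (190 - √2)*(-271) - 249 = (-51490 + 271*√2) - 249 = -51739 + 271*√2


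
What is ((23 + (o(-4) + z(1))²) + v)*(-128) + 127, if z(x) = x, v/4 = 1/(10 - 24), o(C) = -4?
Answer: -27527/7 ≈ -3932.4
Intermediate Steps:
v = -2/7 (v = 4/(10 - 24) = 4/(-14) = 4*(-1/14) = -2/7 ≈ -0.28571)
((23 + (o(-4) + z(1))²) + v)*(-128) + 127 = ((23 + (-4 + 1)²) - 2/7)*(-128) + 127 = ((23 + (-3)²) - 2/7)*(-128) + 127 = ((23 + 9) - 2/7)*(-128) + 127 = (32 - 2/7)*(-128) + 127 = (222/7)*(-128) + 127 = -28416/7 + 127 = -27527/7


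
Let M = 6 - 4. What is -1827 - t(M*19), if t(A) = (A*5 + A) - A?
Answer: -2017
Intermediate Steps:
M = 2
t(A) = 5*A (t(A) = (5*A + A) - A = 6*A - A = 5*A)
-1827 - t(M*19) = -1827 - 5*2*19 = -1827 - 5*38 = -1827 - 1*190 = -1827 - 190 = -2017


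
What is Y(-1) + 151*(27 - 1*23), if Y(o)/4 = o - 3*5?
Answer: 540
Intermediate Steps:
Y(o) = -60 + 4*o (Y(o) = 4*(o - 3*5) = 4*(o - 15) = 4*(-15 + o) = -60 + 4*o)
Y(-1) + 151*(27 - 1*23) = (-60 + 4*(-1)) + 151*(27 - 1*23) = (-60 - 4) + 151*(27 - 23) = -64 + 151*4 = -64 + 604 = 540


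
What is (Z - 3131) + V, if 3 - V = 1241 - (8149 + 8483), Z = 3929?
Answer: 16192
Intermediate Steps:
V = 15394 (V = 3 - (1241 - (8149 + 8483)) = 3 - (1241 - 1*16632) = 3 - (1241 - 16632) = 3 - 1*(-15391) = 3 + 15391 = 15394)
(Z - 3131) + V = (3929 - 3131) + 15394 = 798 + 15394 = 16192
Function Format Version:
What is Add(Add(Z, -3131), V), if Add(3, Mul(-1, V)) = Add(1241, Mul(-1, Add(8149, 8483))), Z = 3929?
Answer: 16192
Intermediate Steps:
V = 15394 (V = Add(3, Mul(-1, Add(1241, Mul(-1, Add(8149, 8483))))) = Add(3, Mul(-1, Add(1241, Mul(-1, 16632)))) = Add(3, Mul(-1, Add(1241, -16632))) = Add(3, Mul(-1, -15391)) = Add(3, 15391) = 15394)
Add(Add(Z, -3131), V) = Add(Add(3929, -3131), 15394) = Add(798, 15394) = 16192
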